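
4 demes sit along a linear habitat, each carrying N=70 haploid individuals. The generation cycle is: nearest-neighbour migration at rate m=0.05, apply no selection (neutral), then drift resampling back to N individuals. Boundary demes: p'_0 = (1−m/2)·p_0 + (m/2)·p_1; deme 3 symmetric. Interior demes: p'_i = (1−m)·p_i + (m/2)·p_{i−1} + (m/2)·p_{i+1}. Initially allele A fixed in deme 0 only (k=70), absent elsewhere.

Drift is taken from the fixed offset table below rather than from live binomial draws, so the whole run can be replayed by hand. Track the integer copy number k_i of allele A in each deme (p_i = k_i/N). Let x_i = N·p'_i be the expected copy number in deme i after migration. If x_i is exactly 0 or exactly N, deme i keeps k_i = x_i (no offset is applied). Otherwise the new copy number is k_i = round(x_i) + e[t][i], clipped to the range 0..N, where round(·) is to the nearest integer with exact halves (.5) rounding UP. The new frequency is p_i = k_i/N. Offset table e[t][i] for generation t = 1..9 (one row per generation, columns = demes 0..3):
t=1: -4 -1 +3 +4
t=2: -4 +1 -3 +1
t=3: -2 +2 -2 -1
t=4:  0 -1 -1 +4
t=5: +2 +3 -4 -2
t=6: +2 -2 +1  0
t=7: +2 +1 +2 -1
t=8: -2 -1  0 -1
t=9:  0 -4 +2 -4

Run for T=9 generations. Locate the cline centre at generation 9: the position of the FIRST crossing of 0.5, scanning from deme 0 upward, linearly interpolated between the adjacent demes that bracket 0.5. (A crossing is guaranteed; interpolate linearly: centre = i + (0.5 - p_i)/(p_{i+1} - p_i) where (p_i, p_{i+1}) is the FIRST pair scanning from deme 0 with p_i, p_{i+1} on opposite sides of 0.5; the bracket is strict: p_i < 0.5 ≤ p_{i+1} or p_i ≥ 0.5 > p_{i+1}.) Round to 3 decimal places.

0.409

t=0: k=[70 0 0 0]
t=1: x=[68.2500 1.7500 0.0000 0.0000] k=[64 1 0 0]
t=2: x=[62.4250 2.5500 0.0250 0.0000] k=[58 4 0 0]
t=3: x=[56.6500 5.2500 0.1000 0.0000] k=[55 7 0 0]
t=4: x=[53.8000 8.0250 0.1750 0.0000] k=[54 7 0 0]
t=5: x=[52.8250 8.0000 0.1750 0.0000] k=[55 11 0 0]
t=6: x=[53.9000 11.8250 0.2750 0.0000] k=[56 10 1 0]
t=7: x=[54.8500 10.9250 1.2000 0.0250] k=[57 12 3 0]
t=8: x=[55.8750 12.9000 3.1500 0.0750] k=[54 12 3 0]
t=9: x=[52.9500 12.8250 3.1500 0.0750] k=[53 9 5 0]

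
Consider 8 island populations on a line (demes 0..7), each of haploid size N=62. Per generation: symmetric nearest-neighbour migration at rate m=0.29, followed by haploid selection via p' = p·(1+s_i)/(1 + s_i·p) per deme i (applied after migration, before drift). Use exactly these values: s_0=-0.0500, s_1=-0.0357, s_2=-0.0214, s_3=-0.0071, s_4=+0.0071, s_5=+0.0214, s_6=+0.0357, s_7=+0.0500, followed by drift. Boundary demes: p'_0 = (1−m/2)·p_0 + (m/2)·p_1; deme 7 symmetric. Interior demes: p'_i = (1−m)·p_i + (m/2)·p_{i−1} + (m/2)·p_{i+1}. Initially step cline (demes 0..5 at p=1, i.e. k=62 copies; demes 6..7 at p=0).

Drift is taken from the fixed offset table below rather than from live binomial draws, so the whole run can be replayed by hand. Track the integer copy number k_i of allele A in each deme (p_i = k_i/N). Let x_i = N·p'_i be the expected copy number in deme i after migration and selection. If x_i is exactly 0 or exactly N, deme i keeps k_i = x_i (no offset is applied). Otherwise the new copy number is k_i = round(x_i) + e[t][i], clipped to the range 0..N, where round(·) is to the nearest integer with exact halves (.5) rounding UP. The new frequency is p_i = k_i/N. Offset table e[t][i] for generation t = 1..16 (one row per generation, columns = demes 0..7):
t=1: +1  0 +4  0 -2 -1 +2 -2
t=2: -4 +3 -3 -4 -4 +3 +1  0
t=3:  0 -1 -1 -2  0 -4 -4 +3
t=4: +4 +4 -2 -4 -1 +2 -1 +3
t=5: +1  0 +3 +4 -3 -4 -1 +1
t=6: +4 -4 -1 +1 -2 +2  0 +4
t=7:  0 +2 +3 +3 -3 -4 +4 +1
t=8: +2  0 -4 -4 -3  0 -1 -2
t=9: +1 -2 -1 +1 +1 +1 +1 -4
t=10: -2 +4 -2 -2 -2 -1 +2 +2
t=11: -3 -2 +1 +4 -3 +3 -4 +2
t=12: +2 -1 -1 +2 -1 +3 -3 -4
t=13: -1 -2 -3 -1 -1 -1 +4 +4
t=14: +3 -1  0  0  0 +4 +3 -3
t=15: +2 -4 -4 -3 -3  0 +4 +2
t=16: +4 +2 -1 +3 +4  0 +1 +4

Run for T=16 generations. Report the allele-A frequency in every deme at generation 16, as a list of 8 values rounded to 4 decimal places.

t=0: k=[62 62 62 62 62 62 0 0]
t=1: x=[62.0000 62.0000 62.0000 62.0000 62.0000 53.1715 9.2630 0.0000] k=[62 62 62 62 62 52 11 0]
t=2: x=[62.0000 62.0000 62.0000 62.0000 60.5600 47.7388 15.7587 1.6726] k=[62 62 62 62 57 51 17 2]
t=3: x=[62.0000 62.0000 62.0000 61.2699 56.8883 47.1801 20.2301 4.3690] k=[62 62 62 59 57 43 16 7]
t=4: x=[62.0000 62.0000 61.5556 59.1255 55.3024 41.4072 19.0700 8.6622] k=[62 62 60 55 54 43 18 12]
t=5: x=[62.0000 61.6993 59.5139 55.5389 52.6065 41.2632 21.2421 13.3747] k=[62 62 62 60 50 37 20 14]
t=6: x=[62.0000 62.0000 61.7037 58.8186 49.6352 36.7376 22.0912 15.4285] k=[62 62 61 60 48 39 22 19]
t=7: x=[62.0000 61.8496 60.9785 58.3808 48.5098 38.1515 24.5482 20.0918] k=[62 62 62 61 46 34 29 21]
t=8: x=[62.0000 62.0000 61.8518 58.9494 46.5173 35.3372 29.1060 22.8595] k=[62 62 58 55 44 35 28 21]
t=9: x=[62.0000 61.3987 58.0660 53.7894 44.3794 35.6114 28.5395 22.7125] k=[62 59 57 55 45 37 30 19]
t=10: x=[61.5423 59.0443 56.8997 53.7894 45.3762 37.4596 29.9627 21.2715] k=[60 62 55 52 43 36 32 23]
t=11: x=[60.2026 60.6477 55.4544 51.0660 43.3823 36.7525 31.8185 25.0296] k=[57 59 56 55 40 40 28 27]
t=12: x=[57.0618 58.1457 56.1769 52.9149 42.2703 38.5694 30.1380 27.8917] k=[59 57 55 55 41 42 27 24]
t=13: x=[58.5465 56.8303 55.1595 52.9149 43.2676 39.9816 29.2814 25.1609] k=[58 55 52 52 42 39 33 29]
t=14: x=[57.3491 54.7711 52.2587 50.4833 43.1081 38.8728 33.8300 30.3354] k=[60 54 52 50 43 43 37 27]
t=15: x=[58.9863 54.3392 51.8172 49.2028 44.1052 42.4148 36.9454 29.2025] k=[61 50 48 46 41 42 41 31]
t=16: x=[59.2744 50.9794 47.7641 45.4788 41.9661 41.9980 40.1934 33.2036] k=[62 53 47 48 46 42 41 37]

[1.0000, 0.8548, 0.7581, 0.7742, 0.7419, 0.6774, 0.6613, 0.5968]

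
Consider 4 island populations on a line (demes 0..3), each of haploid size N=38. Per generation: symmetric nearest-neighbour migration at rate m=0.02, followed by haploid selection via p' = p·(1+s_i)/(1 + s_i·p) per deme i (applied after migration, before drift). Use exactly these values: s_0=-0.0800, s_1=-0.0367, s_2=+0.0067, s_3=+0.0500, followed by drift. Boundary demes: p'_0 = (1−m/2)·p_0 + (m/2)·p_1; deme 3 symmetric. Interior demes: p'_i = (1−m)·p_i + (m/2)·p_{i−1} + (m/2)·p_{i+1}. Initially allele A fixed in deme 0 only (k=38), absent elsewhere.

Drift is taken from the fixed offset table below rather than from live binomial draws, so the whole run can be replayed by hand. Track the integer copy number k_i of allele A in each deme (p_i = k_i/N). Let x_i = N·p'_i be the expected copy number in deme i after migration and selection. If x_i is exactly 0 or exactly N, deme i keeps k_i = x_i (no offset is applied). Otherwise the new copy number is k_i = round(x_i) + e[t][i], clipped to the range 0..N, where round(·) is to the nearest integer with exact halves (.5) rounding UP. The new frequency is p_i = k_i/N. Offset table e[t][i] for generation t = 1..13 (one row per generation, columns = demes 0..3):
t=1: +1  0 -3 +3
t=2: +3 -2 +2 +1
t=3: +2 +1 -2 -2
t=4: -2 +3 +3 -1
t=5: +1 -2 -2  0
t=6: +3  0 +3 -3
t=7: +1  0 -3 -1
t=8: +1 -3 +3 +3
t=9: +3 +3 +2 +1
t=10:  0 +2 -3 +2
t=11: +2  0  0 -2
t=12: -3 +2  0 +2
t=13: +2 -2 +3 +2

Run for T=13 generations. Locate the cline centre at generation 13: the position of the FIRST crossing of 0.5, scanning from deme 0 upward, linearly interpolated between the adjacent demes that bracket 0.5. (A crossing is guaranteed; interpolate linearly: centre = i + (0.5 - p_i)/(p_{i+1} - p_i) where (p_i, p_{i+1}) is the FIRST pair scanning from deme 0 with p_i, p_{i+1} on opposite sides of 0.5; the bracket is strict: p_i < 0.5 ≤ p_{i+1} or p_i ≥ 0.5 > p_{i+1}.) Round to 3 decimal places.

t=0: k=[38 0 0 0]
t=1: x=[37.5873 0.3662 0.0000 0.0000] k=[38 0 0 0]
t=2: x=[37.5873 0.3662 0.0000 0.0000] k=[38 0 0 0]
t=3: x=[37.5873 0.3662 0.0000 0.0000] k=[38 1 0 0]
t=4: x=[37.5982 1.3118 0.0101 0.0000] k=[36 4 3 0]
t=5: x=[35.4916 4.1692 2.9984 0.0315] k=[36 2 1 0]
t=6: x=[35.4701 2.2496 1.0065 0.0105] k=[38 2 4 0]
t=7: x=[37.6090 2.2979 3.9636 0.0420] k=[38 2 1 0]
t=8: x=[37.6090 2.2689 1.0065 0.0105] k=[38 0 4 3]
t=9: x=[37.5873 0.4048 3.9737 3.1480] k=[38 3 6 4]
t=10: x=[37.6199 3.2666 5.9836 4.1988] k=[38 5 3 6]
t=11: x=[37.6416 5.1415 3.0688 6.2196] k=[38 5 3 4]
t=12: x=[37.6416 5.1415 3.0487 4.1676] k=[35 7 3 6]
t=13: x=[34.4613 7.0234 3.0889 6.2196] k=[36 5 6 8]

0.548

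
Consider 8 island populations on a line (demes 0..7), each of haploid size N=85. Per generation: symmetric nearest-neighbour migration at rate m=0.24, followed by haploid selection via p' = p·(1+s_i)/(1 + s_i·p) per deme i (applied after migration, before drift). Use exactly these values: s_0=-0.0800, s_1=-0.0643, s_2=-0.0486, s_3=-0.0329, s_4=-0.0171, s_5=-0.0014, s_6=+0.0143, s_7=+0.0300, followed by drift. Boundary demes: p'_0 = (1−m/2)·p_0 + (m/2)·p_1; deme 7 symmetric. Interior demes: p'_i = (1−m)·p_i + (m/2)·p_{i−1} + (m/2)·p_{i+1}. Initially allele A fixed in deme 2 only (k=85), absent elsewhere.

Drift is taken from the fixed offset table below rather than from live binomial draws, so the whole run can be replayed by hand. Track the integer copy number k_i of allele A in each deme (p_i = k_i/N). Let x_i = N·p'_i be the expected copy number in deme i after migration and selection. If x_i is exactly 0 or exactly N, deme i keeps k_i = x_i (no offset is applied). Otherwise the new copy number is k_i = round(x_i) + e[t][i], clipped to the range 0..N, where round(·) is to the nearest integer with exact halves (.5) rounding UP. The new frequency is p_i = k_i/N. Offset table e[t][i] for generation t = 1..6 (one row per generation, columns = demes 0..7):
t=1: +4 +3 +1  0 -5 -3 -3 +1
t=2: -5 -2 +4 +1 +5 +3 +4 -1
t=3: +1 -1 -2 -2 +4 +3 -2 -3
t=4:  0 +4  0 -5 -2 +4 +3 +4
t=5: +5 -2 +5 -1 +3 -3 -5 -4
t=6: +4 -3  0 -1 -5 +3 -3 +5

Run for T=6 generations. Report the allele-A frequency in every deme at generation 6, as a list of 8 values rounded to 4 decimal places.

[0.1765, 0.1765, 0.3412, 0.1765, 0.0706, 0.0824, 0.0000, 0.0000]

t=0: k=[0 0 85 0 0 0 0 0]
t=1: x=[0.0000 9.6184 63.8176 9.9035 0.0000 0.0000 0.0000 0.0000] k=[0 13 65 10 0 0 0 0]
t=2: x=[1.4373 16.7674 51.1505 14.9826 1.1798 0.0000 0.0000 0.0000] k=[0 15 55 16 6 0 0 0]
t=3: x=[1.6588 17.0751 44.4650 18.9822 6.3775 0.7190 0.0000 0.0000] k=[3 16 42 17 10 4 0 0]
t=4: x=[4.2133 16.6521 34.8512 18.6681 9.9672 4.2344 0.4868 0.0000] k=[4 21 35 14 8 8 3 0]
t=5: x=[5.5886 19.6192 29.8284 15.3742 8.5859 7.3905 3.2845 0.3708] k=[11 18 35 14 12 4 0 0]
t=6: x=[11.0156 18.2302 29.4736 15.8442 11.1123 4.4741 0.4868 0.0000] k=[15 15 29 15 6 7 0 0]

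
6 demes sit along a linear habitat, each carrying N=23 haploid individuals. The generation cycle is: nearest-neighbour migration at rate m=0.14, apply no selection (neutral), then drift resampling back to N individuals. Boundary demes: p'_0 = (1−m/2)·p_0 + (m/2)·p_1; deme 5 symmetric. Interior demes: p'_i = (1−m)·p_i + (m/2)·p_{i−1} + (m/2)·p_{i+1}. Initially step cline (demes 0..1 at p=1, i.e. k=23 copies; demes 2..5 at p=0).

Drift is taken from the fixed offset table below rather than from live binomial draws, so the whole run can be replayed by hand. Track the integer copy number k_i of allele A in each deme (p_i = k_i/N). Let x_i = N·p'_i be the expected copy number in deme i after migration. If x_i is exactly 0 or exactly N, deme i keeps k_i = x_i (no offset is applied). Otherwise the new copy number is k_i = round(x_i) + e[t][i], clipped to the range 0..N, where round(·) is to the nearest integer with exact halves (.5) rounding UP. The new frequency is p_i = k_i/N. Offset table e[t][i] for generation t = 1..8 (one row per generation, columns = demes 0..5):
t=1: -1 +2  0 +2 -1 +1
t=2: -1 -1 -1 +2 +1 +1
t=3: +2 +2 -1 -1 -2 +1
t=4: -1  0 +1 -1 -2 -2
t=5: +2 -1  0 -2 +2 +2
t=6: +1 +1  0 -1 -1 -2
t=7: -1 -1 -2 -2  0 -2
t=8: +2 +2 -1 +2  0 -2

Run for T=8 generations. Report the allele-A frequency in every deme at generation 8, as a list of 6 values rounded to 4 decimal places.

[1.0000, 0.7826, 0.1739, 0.0870, 0.0000, 0.0000]

t=0: k=[23 23 0 0 0 0]
t=1: x=[23.0000 21.3900 1.6100 0.0000 0.0000 0.0000] k=[23 23 2 0 0 0]
t=2: x=[23.0000 21.5300 3.3300 0.1400 0.0000 0.0000] k=[23 21 2 2 0 0]
t=3: x=[22.8600 19.8100 3.3300 1.8600 0.1400 0.0000] k=[23 22 2 1 0 0]
t=4: x=[22.9300 20.6700 3.3300 1.0000 0.0700 0.0000] k=[22 21 4 0 0 0]
t=5: x=[21.9300 19.8800 4.9100 0.2800 0.0000 0.0000] k=[23 19 5 0 0 0]
t=6: x=[22.7200 18.3000 5.6300 0.3500 0.0000 0.0000] k=[23 19 6 0 0 0]
t=7: x=[22.7200 18.3700 6.4900 0.4200 0.0000 0.0000] k=[22 17 4 0 0 0]
t=8: x=[21.6500 16.4400 4.6300 0.2800 0.0000 0.0000] k=[23 18 4 2 0 0]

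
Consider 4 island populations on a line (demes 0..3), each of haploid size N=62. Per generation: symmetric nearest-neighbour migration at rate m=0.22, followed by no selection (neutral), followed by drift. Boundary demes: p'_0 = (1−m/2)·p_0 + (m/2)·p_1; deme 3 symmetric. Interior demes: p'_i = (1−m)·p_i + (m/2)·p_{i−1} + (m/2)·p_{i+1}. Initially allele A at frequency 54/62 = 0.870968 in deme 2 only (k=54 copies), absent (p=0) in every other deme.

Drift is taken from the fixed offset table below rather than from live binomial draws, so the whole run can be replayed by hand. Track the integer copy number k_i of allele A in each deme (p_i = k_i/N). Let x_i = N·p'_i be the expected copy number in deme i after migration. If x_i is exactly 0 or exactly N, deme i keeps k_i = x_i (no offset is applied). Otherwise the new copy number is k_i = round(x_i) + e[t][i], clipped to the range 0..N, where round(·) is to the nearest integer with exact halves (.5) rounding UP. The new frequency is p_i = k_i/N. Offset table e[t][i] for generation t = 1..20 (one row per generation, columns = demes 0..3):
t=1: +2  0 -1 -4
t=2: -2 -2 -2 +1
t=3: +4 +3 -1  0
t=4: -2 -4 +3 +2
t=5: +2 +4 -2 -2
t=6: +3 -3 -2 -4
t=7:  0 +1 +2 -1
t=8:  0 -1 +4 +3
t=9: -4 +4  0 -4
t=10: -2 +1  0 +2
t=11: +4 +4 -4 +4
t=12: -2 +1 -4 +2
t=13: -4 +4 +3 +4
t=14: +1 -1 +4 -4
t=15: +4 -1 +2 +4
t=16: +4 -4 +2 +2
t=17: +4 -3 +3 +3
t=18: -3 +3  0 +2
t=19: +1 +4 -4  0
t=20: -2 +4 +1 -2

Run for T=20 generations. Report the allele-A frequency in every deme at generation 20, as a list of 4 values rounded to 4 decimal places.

t=0: k=[0 0 54 0]
t=1: x=[0.0000 5.9400 42.1200 5.9400] k=[0 6 41 2]
t=2: x=[0.6600 9.1900 32.8600 6.2900] k=[0 7 31 7]
t=3: x=[0.7700 8.8700 25.7200 9.6400] k=[5 12 25 10]
t=4: x=[5.7700 12.6600 21.9200 11.6500] k=[4 9 25 14]
t=5: x=[4.5500 10.2100 22.0300 15.2100] k=[7 14 20 13]
t=6: x=[7.7700 13.8900 18.5700 13.7700] k=[11 11 17 10]
t=7: x=[11.0000 11.6600 15.5700 10.7700] k=[11 13 18 10]
t=8: x=[11.2200 13.3300 16.5700 10.8800] k=[11 12 21 14]
t=9: x=[11.1100 12.8800 19.2400 14.7700] k=[7 17 19 11]
t=10: x=[8.1000 16.1200 17.9000 11.8800] k=[6 17 18 14]
t=11: x=[7.2100 15.9000 17.4500 14.4400] k=[11 20 13 18]
t=12: x=[11.9900 18.2400 14.3200 17.4500] k=[10 19 10 19]
t=13: x=[10.9900 17.0200 11.9800 18.0100] k=[7 21 15 22]
t=14: x=[8.5400 18.8000 16.4300 21.2300] k=[10 18 20 17]
t=15: x=[10.8800 17.3400 19.4500 17.3300] k=[15 16 21 21]
t=16: x=[15.1100 16.4400 20.4500 21.0000] k=[19 12 22 23]
t=17: x=[18.2300 13.8700 21.0100 22.8900] k=[22 11 24 26]
t=18: x=[20.7900 13.6400 22.7900 25.7800] k=[18 17 23 28]
t=19: x=[17.8900 17.7700 22.8900 27.4500] k=[19 22 19 27]
t=20: x=[19.3300 21.3400 20.2100 26.1200] k=[17 25 21 24]

[0.2742, 0.4032, 0.3387, 0.3871]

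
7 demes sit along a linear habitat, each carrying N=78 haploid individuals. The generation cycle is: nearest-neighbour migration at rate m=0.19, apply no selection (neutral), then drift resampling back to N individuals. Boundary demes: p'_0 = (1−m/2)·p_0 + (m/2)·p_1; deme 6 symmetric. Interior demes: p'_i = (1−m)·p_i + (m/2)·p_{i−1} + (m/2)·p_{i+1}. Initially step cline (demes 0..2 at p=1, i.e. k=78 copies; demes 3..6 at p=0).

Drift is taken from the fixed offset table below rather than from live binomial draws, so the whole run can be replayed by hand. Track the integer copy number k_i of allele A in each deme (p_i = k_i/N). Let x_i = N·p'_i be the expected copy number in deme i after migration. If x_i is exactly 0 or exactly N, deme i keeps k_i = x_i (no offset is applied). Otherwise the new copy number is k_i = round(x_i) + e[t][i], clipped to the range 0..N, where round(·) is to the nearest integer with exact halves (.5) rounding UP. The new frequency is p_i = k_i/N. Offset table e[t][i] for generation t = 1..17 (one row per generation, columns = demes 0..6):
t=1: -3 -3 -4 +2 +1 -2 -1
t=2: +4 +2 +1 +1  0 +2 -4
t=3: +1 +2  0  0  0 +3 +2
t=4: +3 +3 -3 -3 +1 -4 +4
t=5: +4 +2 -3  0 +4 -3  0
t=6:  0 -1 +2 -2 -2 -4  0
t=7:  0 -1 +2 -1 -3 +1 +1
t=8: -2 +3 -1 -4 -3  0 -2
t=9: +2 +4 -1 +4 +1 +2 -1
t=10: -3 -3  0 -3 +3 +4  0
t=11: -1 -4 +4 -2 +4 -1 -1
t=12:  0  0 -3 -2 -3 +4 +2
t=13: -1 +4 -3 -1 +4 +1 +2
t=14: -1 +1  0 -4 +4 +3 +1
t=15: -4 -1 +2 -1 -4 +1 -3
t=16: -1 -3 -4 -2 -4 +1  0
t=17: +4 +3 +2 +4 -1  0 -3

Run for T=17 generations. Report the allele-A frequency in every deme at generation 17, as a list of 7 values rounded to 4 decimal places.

t=0: k=[78 78 78 0 0 0 0]
t=1: x=[78.0000 78.0000 70.5900 7.4100 0.0000 0.0000 0.0000] k=[78 78 67 9 0 0 0]
t=2: x=[78.0000 76.9550 62.5350 13.6550 0.8550 0.0000 0.0000] k=[78 78 64 15 1 0 0]
t=3: x=[78.0000 76.6700 60.6750 18.3250 2.2350 0.0950 0.0000] k=[78 78 61 18 2 3 0]
t=4: x=[78.0000 76.3850 58.5300 20.5650 3.6150 2.6200 0.2850] k=[78 78 56 18 5 0 4]
t=5: x=[78.0000 75.9100 54.4800 20.3750 5.7600 0.8550 3.6200] k=[78 78 51 20 10 0 4]
t=6: x=[78.0000 75.4350 50.6200 21.9950 10.0000 1.3300 3.6200] k=[78 74 53 20 8 0 4]
t=7: x=[77.6200 72.3850 51.8600 21.9950 8.3800 1.1400 3.6200] k=[78 71 54 21 5 2 5]
t=8: x=[77.3350 70.0500 52.4800 22.6150 6.2350 2.5700 4.7150] k=[75 73 51 19 3 3 3]
t=9: x=[74.8100 71.1000 50.0500 20.5200 4.5200 3.0000 3.0000] k=[77 75 49 25 6 5 2]
t=10: x=[76.8100 72.7200 49.1900 25.4750 7.7100 4.8100 2.2850] k=[74 70 49 22 11 9 2]
t=11: x=[73.6200 68.3850 48.4300 23.5200 11.8550 8.5250 2.6650] k=[73 64 52 22 16 8 2]
t=12: x=[72.1450 63.7150 50.2900 24.2800 15.8100 8.1900 2.5700] k=[72 64 47 22 13 12 5]
t=13: x=[71.2400 63.1450 46.2400 23.5200 13.7600 11.4300 5.6650] k=[70 67 43 23 18 12 8]
t=14: x=[69.7150 65.0050 43.3800 24.4250 17.9050 12.1900 8.3800] k=[69 66 43 20 22 15 9]
t=15: x=[68.7150 64.1000 43.0000 22.3750 21.1450 15.0950 9.5700] k=[65 63 45 21 17 16 7]
t=16: x=[64.8100 61.4800 44.4300 22.9000 17.2850 15.2400 7.8550] k=[64 58 40 21 13 16 8]
t=17: x=[63.4300 56.8600 39.9050 22.0450 14.0450 14.9550 8.7600] k=[67 60 42 26 13 15 6]

[0.8590, 0.7692, 0.5385, 0.3333, 0.1667, 0.1923, 0.0769]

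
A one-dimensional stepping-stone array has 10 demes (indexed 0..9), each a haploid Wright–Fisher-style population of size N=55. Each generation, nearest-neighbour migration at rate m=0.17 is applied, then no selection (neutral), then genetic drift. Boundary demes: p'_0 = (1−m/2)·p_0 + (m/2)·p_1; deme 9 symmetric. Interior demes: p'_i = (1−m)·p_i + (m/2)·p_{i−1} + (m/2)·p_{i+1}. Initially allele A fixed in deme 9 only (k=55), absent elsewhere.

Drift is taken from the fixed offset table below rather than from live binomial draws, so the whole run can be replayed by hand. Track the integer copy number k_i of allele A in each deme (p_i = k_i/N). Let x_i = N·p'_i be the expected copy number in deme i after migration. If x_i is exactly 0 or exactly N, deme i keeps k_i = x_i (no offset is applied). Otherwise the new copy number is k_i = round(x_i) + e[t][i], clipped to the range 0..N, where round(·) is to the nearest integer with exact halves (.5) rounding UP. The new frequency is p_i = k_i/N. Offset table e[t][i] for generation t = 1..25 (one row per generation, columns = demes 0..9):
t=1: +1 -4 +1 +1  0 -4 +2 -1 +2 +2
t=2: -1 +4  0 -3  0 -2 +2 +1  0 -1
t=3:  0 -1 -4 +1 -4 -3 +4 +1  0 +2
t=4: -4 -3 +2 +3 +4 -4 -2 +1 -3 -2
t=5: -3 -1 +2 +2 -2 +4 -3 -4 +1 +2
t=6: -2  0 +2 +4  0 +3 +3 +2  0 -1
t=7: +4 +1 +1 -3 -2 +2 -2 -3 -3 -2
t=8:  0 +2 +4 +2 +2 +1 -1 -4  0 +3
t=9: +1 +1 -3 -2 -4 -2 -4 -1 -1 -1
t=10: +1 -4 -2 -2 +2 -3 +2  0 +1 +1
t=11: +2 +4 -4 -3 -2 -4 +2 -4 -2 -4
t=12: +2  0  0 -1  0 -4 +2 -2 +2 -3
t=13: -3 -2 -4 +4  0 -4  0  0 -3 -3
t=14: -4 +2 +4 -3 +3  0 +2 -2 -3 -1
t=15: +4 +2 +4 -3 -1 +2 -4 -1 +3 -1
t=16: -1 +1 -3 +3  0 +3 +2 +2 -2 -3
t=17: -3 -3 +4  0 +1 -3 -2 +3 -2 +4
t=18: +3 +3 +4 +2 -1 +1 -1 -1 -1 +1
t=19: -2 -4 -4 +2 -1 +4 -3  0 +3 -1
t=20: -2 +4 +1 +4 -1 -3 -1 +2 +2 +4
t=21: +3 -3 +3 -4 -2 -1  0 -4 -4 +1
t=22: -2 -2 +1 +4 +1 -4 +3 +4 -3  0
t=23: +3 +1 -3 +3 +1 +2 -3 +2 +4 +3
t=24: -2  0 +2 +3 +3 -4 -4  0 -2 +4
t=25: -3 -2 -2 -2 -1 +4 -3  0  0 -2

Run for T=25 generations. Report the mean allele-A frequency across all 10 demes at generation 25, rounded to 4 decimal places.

t=0: k=[0 0 0 0 0 0 0 0 0 55]
t=1: x=[0.0000 0.0000 0.0000 0.0000 0.0000 0.0000 0.0000 0.0000 4.6750 50.3250] k=[0 0 0 0 0 0 0 0 7 52]
t=2: x=[0.0000 0.0000 0.0000 0.0000 0.0000 0.0000 0.0000 0.5950 10.2300 48.1750] k=[0 0 0 0 0 0 0 2 10 47]
t=3: x=[0.0000 0.0000 0.0000 0.0000 0.0000 0.0000 0.1700 2.5100 12.4650 43.8550] k=[0 0 0 0 0 0 4 4 12 46]
t=4: x=[0.0000 0.0000 0.0000 0.0000 0.0000 0.3400 3.6600 4.6800 14.2100 43.1100] k=[0 0 0 0 0 0 2 6 11 41]
t=5: x=[0.0000 0.0000 0.0000 0.0000 0.0000 0.1700 2.1700 6.0850 13.1250 38.4500] k=[0 0 0 0 0 4 0 2 14 40]
t=6: x=[0.0000 0.0000 0.0000 0.0000 0.3400 3.3200 0.5100 2.8500 15.1900 37.7900] k=[0 0 0 0 0 6 4 5 15 37]
t=7: x=[0.0000 0.0000 0.0000 0.0000 0.5100 5.3200 4.2550 5.7650 16.0200 35.1300] k=[0 0 0 0 0 7 2 3 13 33]
t=8: x=[0.0000 0.0000 0.0000 0.0000 0.5950 5.9800 2.5100 3.7650 13.8500 31.3000] k=[0 0 0 0 3 7 2 0 14 34]
t=9: x=[0.0000 0.0000 0.0000 0.2550 3.0850 6.2350 2.2550 1.3600 14.5100 32.3000] k=[0 0 0 0 0 4 0 0 14 31]
t=10: x=[0.0000 0.0000 0.0000 0.0000 0.3400 3.3200 0.3400 1.1900 14.2550 29.5550] k=[0 0 0 0 2 0 2 1 15 31]
t=11: x=[0.0000 0.0000 0.0000 0.1700 1.6600 0.3400 1.7450 2.2750 15.1700 29.6400] k=[0 0 0 0 0 0 4 0 13 26]
t=12: x=[0.0000 0.0000 0.0000 0.0000 0.0000 0.3400 3.3200 1.4450 13.0000 24.8950] k=[0 0 0 0 0 0 5 0 15 22]
t=13: x=[0.0000 0.0000 0.0000 0.0000 0.0000 0.4250 4.1500 1.7000 14.3200 21.4050] k=[0 0 0 0 0 0 4 2 11 18]
t=14: x=[0.0000 0.0000 0.0000 0.0000 0.0000 0.3400 3.4900 2.9350 10.8300 17.4050] k=[0 0 0 0 0 0 5 1 8 16]
t=15: x=[0.0000 0.0000 0.0000 0.0000 0.0000 0.4250 4.2350 1.9350 8.0850 15.3200] k=[0 0 0 0 0 2 0 1 11 14]
t=16: x=[0.0000 0.0000 0.0000 0.0000 0.1700 1.6600 0.2550 1.7650 10.4050 13.7450] k=[0 0 0 0 0 5 2 4 8 11]
t=17: x=[0.0000 0.0000 0.0000 0.0000 0.4250 4.3200 2.4250 4.1700 7.9150 10.7450] k=[0 0 0 0 1 1 0 7 6 15]
t=18: x=[0.0000 0.0000 0.0000 0.0850 0.9150 0.9150 0.6800 6.3200 6.8500 14.2350] k=[0 0 0 2 0 2 0 5 6 15]
t=19: x=[0.0000 0.0000 0.1700 1.6600 0.3400 1.6600 0.5950 4.6600 6.6800 14.2350] k=[0 0 0 4 0 6 0 5 10 13]
t=20: x=[0.0000 0.0000 0.3400 3.3200 0.8500 4.9800 0.9350 5.0000 9.8300 12.7450] k=[0 0 1 7 0 2 0 7 12 17]
t=21: x=[0.0000 0.0850 1.4250 5.8950 0.7650 1.6600 0.7650 6.8300 12.0000 16.5750] k=[0 0 4 2 0 1 1 3 8 18]
t=22: x=[0.0000 0.3400 3.4900 2.0000 0.2550 0.9150 1.1700 3.2550 8.4250 17.1500] k=[0 0 4 6 1 0 4 7 5 17]
t=23: x=[0.0000 0.3400 3.8300 5.4050 1.3400 0.4250 3.9150 6.5750 6.1900 15.9800] k=[0 1 1 8 2 2 1 9 10 19]
t=24: x=[0.0850 0.9150 1.5950 6.8950 2.5100 1.9150 1.7650 8.4050 10.6800 18.2350] k=[0 1 4 10 6 0 0 8 9 22]
t=25: x=[0.0850 1.1700 4.2550 9.1500 5.8300 0.5100 0.6800 7.4050 10.0200 20.8950] k=[0 0 2 7 5 5 0 7 10 19]

0.1000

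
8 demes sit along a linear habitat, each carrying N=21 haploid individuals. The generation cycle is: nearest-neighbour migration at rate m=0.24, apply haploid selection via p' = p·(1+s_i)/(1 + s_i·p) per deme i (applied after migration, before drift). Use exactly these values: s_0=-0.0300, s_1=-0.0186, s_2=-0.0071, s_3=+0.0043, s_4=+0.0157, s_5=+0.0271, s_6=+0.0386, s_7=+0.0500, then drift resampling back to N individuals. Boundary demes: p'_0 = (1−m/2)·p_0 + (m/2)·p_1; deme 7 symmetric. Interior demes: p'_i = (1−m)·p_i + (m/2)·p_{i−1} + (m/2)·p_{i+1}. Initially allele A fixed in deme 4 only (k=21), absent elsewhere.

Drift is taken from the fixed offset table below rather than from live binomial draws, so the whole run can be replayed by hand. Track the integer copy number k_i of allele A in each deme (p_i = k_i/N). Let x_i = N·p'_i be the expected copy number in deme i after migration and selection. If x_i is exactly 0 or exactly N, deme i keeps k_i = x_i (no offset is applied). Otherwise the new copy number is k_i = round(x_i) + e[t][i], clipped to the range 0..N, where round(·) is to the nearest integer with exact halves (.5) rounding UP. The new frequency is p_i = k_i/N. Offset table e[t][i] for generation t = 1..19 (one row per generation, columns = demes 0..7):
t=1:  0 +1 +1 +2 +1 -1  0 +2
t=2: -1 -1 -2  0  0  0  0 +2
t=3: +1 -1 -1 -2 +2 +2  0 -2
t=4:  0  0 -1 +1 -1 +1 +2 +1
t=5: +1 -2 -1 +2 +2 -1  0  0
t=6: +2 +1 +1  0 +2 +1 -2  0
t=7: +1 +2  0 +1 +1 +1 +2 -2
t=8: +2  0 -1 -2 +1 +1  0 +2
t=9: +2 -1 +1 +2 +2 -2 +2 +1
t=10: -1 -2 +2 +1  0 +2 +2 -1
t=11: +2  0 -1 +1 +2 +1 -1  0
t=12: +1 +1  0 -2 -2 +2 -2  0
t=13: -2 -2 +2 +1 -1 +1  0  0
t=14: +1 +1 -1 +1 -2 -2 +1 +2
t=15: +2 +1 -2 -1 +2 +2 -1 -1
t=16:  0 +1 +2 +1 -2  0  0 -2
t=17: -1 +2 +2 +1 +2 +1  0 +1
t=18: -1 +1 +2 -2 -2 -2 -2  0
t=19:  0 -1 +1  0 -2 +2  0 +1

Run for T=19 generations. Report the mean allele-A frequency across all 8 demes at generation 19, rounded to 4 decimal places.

t=0: k=[0 0 0 0 21 0 0 0]
t=1: x=[0.0000 0.0000 0.0000 2.5295 16.0194 2.5799 0.0000 0.0000] k=[0 0 0 5 17 2 0 0]
t=2: x=[0.0000 0.0000 0.5959 5.8581 13.8337 3.6398 0.2492 0.0000] k=[0 0 0 6 14 4 0 0]
t=3: x=[0.0000 0.0000 0.7151 6.2588 11.9204 4.8186 0.4981 0.0000] k=[0 0 0 4 14 7 0 0]
t=4: x=[0.0000 0.0000 0.4767 4.7357 12.0401 7.1253 0.8711 0.0000] k=[0 0 0 6 11 8 3 0]
t=5: x=[0.0000 0.0000 0.7151 5.8982 10.1217 7.8913 3.3451 0.3777] k=[0 0 0 8 12 7 3 0]
t=6: x=[0.0000 0.0000 0.9535 7.5407 11.0016 7.2464 3.2220 0.3777] k=[0 0 2 8 13 8 1 0]
t=7: x=[0.0000 0.2356 2.4645 7.9011 11.8805 7.8913 1.7808 0.1260] k=[0 2 2 9 13 9 4 0]
t=8: x=[0.2329 1.7300 2.8225 8.6618 12.1199 9.0173 4.2469 0.5034] k=[2 2 2 7 13 10 4 3]
t=9: x=[1.9456 1.9663 2.5838 7.1402 12.0002 9.7796 4.7375 3.2518] k=[4 1 4 9 14 8 7 4]
t=10: x=[3.5493 1.6906 4.2159 9.0221 12.7581 8.7361 6.9348 4.5310] k=[3 0 6 10 13 11 9 4]
t=11: x=[2.5705 1.0609 5.7303 9.9025 12.4790 11.1400 8.8332 4.7777] k=[5 1 5 11 14 12 8 5]
t=12: x=[4.4129 1.9269 5.2120 10.6625 13.4754 11.8981 8.3094 5.5571] k=[5 3 5 9 11 14 6 6]
t=13: x=[4.6488 3.4258 5.2120 8.7819 11.2015 12.8140 7.1373 6.2113] k=[3 1 7 10 10 14 7 6]
t=14: x=[2.6878 1.9269 6.6077 9.6624 10.5618 12.8140 7.9058 6.3337] k=[4 3 6 11 9 11 9 8]
t=15: x=[3.7846 3.4258 6.2088 10.1825 9.5611 10.6604 9.3159 8.3643] k=[6 4 4 9 12 13 8 7]
t=16: x=[5.6336 4.1768 4.5745 8.7819 11.8405 12.4160 8.6722 7.3514] k=[6 5 7 10 10 12 9 5]
t=17: x=[5.7519 5.2854 7.0865 9.6624 10.3217 11.5392 9.0746 5.6799] k=[5 7 9 11 12 13 9 7]
t=18: x=[5.1211 6.9127 8.9634 10.9025 12.0800 12.5354 9.4364 7.4732] k=[4 8 11 9 10 11 7 7]
t=19: x=[4.3736 7.7878 10.3626 9.3823 10.0816 10.5404 7.6634 7.2295] k=[4 7 11 9 8 13 8 8]

0.4048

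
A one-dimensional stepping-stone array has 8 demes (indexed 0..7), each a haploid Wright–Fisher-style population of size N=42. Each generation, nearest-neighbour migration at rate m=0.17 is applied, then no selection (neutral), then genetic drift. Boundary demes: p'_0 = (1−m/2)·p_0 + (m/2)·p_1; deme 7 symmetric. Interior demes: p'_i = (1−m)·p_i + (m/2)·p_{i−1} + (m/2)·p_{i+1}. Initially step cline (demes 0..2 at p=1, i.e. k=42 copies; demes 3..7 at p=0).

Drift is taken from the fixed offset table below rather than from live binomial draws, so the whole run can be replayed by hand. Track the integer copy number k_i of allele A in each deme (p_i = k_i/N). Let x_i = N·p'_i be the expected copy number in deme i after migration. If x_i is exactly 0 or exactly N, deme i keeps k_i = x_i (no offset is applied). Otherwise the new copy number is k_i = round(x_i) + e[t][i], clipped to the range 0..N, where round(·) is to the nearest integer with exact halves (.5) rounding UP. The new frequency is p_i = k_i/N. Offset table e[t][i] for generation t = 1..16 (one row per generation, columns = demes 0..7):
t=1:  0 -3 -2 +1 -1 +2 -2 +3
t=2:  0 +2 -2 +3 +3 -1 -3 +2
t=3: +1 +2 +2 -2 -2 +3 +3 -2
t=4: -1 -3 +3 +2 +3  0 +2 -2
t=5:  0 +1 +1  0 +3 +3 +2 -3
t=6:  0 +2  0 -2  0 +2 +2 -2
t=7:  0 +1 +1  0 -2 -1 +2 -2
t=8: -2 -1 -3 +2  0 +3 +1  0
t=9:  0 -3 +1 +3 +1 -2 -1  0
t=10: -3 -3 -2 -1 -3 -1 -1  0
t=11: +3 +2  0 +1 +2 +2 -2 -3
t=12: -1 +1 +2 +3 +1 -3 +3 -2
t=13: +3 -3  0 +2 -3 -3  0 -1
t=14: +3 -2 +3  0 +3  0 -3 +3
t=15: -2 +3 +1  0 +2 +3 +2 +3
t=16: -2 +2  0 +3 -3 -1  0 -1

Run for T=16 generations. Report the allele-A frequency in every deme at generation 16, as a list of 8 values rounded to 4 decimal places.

[0.8810, 0.8810, 0.7381, 0.6190, 0.2857, 0.1667, 0.1190, 0.1429]

t=0: k=[42 42 42 0 0 0 0 0]
t=1: x=[42.0000 42.0000 38.4300 3.5700 0.0000 0.0000 0.0000 0.0000] k=[42 42 36 5 0 0 0 0]
t=2: x=[42.0000 41.4900 33.8750 7.2100 0.4250 0.0000 0.0000 0.0000] k=[42 42 32 10 3 0 0 0]
t=3: x=[42.0000 41.1500 30.9800 11.2750 3.3400 0.2550 0.0000 0.0000] k=[42 42 33 9 1 3 0 0]
t=4: x=[42.0000 41.2350 31.7250 10.3600 1.8500 2.5750 0.2550 0.0000] k=[42 38 35 12 5 3 2 0]
t=5: x=[41.6600 38.0850 33.3000 13.3600 5.4250 3.0850 1.9150 0.1700] k=[42 39 34 13 8 6 4 0]
t=6: x=[41.7450 38.8300 32.6400 14.3600 8.2550 6.0000 3.8300 0.3400] k=[42 41 33 12 8 8 6 0]
t=7: x=[41.9150 40.4050 31.8950 13.4450 8.3400 7.8300 5.6600 0.5100] k=[42 41 33 13 6 7 8 0]
t=8: x=[41.9150 40.4050 31.9800 14.1050 6.6800 7.0000 7.2350 0.6800] k=[40 39 29 16 7 10 8 1]
t=9: x=[39.9150 38.2350 28.7450 16.3400 8.0200 9.5750 7.5750 1.5950] k=[40 35 30 19 9 8 7 2]
t=10: x=[39.5750 35.0000 29.4900 19.0850 9.7650 8.0000 6.6600 2.4250] k=[37 32 27 18 7 7 6 2]
t=11: x=[36.5750 32.0000 26.6600 17.8300 7.9350 6.9150 5.7450 2.3400] k=[40 34 27 19 10 9 4 0]
t=12: x=[39.4900 33.9150 26.9150 18.9150 10.6800 8.6600 4.0850 0.3400] k=[38 35 29 22 12 6 7 0]
t=13: x=[37.7450 34.7450 28.9150 21.7450 12.3400 6.5950 6.3200 0.5950] k=[41 32 29 24 9 4 6 0]
t=14: x=[40.2350 32.5100 28.8300 23.1500 9.8500 4.5950 5.3200 0.5100] k=[42 31 32 23 13 5 2 4]
t=15: x=[41.0650 32.0200 31.1500 22.9150 13.1700 5.4250 2.4250 3.8300] k=[39 35 32 23 15 8 4 7]
t=16: x=[38.6600 35.0850 31.4900 23.0850 15.0850 8.2550 4.5950 6.7450] k=[37 37 31 26 12 7 5 6]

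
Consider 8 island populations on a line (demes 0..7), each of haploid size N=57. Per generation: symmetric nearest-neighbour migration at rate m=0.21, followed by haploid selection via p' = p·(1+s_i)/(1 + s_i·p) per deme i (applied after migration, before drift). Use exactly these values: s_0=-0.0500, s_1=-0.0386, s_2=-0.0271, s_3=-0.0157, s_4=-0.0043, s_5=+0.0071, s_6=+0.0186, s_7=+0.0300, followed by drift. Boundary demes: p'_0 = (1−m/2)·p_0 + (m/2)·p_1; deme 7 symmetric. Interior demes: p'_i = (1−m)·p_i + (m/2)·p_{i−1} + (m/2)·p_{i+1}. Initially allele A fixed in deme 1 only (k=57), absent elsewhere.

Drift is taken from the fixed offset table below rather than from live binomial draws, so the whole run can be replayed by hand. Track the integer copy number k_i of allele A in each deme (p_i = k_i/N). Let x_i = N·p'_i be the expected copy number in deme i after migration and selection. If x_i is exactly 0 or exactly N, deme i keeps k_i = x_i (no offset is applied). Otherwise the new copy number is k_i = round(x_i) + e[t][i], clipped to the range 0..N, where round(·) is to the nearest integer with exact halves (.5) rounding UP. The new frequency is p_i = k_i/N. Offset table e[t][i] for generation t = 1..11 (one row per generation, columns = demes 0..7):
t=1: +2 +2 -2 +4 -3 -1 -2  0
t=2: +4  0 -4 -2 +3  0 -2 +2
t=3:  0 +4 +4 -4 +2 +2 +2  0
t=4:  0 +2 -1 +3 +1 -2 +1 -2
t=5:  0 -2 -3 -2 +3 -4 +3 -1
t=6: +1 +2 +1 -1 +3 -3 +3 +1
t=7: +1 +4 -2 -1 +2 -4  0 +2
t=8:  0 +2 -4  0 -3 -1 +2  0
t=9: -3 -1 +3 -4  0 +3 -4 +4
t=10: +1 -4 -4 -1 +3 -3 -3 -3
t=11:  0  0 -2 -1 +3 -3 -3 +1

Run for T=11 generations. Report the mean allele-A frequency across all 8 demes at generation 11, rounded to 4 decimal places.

t=0: k=[0 57 0 0 0 0 0 0]
t=1: x=[5.7158 44.6535 5.8394 0.0000 0.0000 0.0000 0.0000 0.0000] k=[8 47 4 0 0 0 0 0]
t=2: x=[11.6135 37.8933 7.9061 0.4135 0.0000 0.0000 0.0000 0.0000] k=[16 38 4 0 0 0 0 0]
t=3: x=[17.6784 31.5668 6.9800 0.4135 0.0000 0.0000 0.0000 0.0000] k=[18 36 11 0 0 0 0 0]
t=4: x=[19.2310 30.9291 12.2044 1.1372 0.0000 0.0000 0.0000 0.0000] k=[19 33 11 4 0 0 0 0]
t=5: x=[19.8021 28.6592 12.3078 4.2523 0.4182 0.0000 0.0000 0.0000] k=[20 27 9 2 3 0 0 0]
t=6: x=[20.0632 23.8274 9.9277 2.7976 2.5694 0.3172 0.0000 0.0000] k=[21 26 11 2 6 0 0 0]
t=7: x=[20.8423 23.3555 11.3777 3.3152 4.9306 0.6344 0.0000 0.0000] k=[22 27 9 2 7 0 0 0]
t=8: x=[21.8301 24.0362 9.9277 3.2117 5.7178 0.7402 0.0000 0.0000] k=[22 26 6 3 3 0 0 0]
t=9: x=[21.7263 22.9384 7.6022 3.2659 2.6740 0.3172 0.0000 0.0000] k=[19 22 11 0 3 3 0 0]
t=10: x=[18.6655 20.0158 10.7582 1.4475 2.6740 2.7032 0.3208 0.0000] k=[20 16 7 0 6 0 0 0]
t=11: x=[18.9261 15.0352 7.0387 1.3441 4.7213 0.6344 0.0000 0.0000] k=[19 15 5 0 8 0 0 0]

0.1031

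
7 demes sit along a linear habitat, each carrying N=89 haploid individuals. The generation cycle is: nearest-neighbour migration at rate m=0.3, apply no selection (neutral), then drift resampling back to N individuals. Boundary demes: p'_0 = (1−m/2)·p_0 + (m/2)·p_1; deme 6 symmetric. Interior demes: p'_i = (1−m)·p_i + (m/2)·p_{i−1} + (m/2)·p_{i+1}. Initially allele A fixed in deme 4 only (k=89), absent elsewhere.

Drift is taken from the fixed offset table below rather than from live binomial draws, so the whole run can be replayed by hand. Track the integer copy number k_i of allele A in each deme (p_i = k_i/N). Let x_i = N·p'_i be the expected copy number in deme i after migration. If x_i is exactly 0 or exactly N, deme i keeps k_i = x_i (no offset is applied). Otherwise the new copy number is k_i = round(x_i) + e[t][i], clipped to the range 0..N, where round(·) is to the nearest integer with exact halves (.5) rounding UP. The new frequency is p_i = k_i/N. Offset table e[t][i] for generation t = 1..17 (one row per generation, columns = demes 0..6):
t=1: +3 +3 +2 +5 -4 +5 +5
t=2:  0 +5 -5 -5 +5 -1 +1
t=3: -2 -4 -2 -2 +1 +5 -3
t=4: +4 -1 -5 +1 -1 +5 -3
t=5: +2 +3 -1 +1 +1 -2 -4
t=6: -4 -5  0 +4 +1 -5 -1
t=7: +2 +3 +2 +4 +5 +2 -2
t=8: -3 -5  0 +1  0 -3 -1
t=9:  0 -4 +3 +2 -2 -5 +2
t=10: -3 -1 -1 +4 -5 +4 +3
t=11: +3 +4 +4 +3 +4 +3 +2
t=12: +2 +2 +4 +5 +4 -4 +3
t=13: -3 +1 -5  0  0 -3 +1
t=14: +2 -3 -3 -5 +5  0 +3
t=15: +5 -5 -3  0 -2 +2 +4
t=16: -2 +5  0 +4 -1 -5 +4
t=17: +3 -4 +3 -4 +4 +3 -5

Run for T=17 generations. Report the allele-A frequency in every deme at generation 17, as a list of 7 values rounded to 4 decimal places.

t=0: k=[0 0 0 0 89 0 0]
t=1: x=[0.0000 0.0000 0.0000 13.3500 62.3000 13.3500 0.0000] k=[0 0 0 18 58 18 0]
t=2: x=[0.0000 0.0000 2.7000 21.3000 46.0000 21.3000 2.7000] k=[0 0 0 16 51 20 4]
t=3: x=[0.0000 0.0000 2.4000 18.8500 41.1000 22.2500 6.4000] k=[0 0 0 17 42 27 3]
t=4: x=[0.0000 0.0000 2.5500 18.2000 36.0000 25.6500 6.6000] k=[0 0 0 19 35 31 4]
t=5: x=[0.0000 0.0000 2.8500 18.5500 32.0000 27.5500 8.0500] k=[0 0 2 20 33 26 4]
t=6: x=[0.0000 0.3000 4.4000 19.2500 30.0000 23.7500 7.3000] k=[0 0 4 23 31 19 6]
t=7: x=[0.0000 0.6000 6.2500 21.3500 28.0000 18.8500 7.9500] k=[0 4 8 25 33 21 6]
t=8: x=[0.6000 4.0000 9.9500 23.6500 30.0000 20.5500 8.2500] k=[0 0 10 25 30 18 7]
t=9: x=[0.0000 1.5000 10.7500 23.5000 27.4500 18.1500 8.6500] k=[0 0 14 26 25 13 11]
t=10: x=[0.0000 2.1000 13.7000 24.0500 23.3500 14.5000 11.3000] k=[0 1 13 28 18 19 14]
t=11: x=[0.1500 2.6500 13.4500 24.2500 19.6500 18.1000 14.7500] k=[3 7 17 27 24 21 17]
t=12: x=[3.6000 7.9000 17.0000 25.0500 24.0000 20.8500 17.6000] k=[6 10 21 30 28 17 21]
t=13: x=[6.6000 11.0500 20.7000 28.3500 26.6500 19.2500 20.4000] k=[4 12 16 28 27 16 21]
t=14: x=[5.2000 11.4000 17.2000 26.0500 25.5000 18.4000 20.2500] k=[7 8 14 21 31 18 23]
t=15: x=[7.1500 8.7500 14.1500 21.4500 27.5500 20.7000 22.2500] k=[12 4 11 21 26 23 26]
t=16: x=[10.8000 6.2500 11.4500 20.2500 24.8000 23.9000 25.5500] k=[9 11 11 24 24 19 30]
t=17: x=[9.3000 10.7000 12.9500 22.0500 23.2500 21.4000 28.3500] k=[12 7 16 18 27 24 23]

[0.1348, 0.0787, 0.1798, 0.2022, 0.3034, 0.2697, 0.2584]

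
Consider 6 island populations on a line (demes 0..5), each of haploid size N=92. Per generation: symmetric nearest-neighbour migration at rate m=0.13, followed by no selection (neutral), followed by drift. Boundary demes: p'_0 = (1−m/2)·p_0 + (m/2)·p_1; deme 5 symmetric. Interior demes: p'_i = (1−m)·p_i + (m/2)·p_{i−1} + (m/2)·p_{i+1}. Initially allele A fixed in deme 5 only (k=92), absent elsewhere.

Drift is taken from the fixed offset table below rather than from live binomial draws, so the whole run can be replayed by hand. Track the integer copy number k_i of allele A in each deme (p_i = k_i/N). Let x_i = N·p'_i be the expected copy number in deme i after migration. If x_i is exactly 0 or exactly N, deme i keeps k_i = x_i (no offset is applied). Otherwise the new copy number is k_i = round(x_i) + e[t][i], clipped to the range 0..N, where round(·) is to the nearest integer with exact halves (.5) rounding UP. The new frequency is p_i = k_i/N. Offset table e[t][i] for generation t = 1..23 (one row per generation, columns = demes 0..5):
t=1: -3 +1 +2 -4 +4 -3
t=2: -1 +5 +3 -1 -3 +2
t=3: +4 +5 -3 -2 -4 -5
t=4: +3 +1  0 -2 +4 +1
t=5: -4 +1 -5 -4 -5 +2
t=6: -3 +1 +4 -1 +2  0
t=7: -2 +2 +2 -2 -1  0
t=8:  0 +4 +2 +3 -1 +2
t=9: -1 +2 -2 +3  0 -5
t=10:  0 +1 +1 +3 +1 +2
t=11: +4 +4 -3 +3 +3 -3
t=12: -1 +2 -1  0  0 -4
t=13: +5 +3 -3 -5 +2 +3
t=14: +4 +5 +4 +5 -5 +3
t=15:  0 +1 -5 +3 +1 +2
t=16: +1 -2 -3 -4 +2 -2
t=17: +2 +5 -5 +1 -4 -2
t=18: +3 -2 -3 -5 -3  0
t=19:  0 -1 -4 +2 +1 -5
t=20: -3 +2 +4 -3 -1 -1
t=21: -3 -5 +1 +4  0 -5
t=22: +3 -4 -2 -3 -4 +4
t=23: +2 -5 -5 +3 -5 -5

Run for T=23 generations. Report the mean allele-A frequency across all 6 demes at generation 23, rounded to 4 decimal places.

t=0: k=[0 0 0 0 0 92]
t=1: x=[0.0000 0.0000 0.0000 0.0000 5.9800 86.0200] k=[0 0 0 0 10 83]
t=2: x=[0.0000 0.0000 0.0000 0.6500 14.0950 78.2550] k=[0 0 0 0 11 80]
t=3: x=[0.0000 0.0000 0.0000 0.7150 14.7700 75.5150] k=[0 0 0 0 11 71]
t=4: x=[0.0000 0.0000 0.0000 0.7150 14.1850 67.1000] k=[0 0 0 0 18 68]
t=5: x=[0.0000 0.0000 0.0000 1.1700 20.0800 64.7500] k=[0 0 0 0 15 67]
t=6: x=[0.0000 0.0000 0.0000 0.9750 17.4050 63.6200] k=[0 0 0 0 19 64]
t=7: x=[0.0000 0.0000 0.0000 1.2350 20.6900 61.0750] k=[0 0 0 0 20 61]
t=8: x=[0.0000 0.0000 0.0000 1.3000 21.3650 58.3350] k=[0 0 0 4 20 60]
t=9: x=[0.0000 0.0000 0.2600 4.7800 21.5600 57.4000] k=[0 0 0 8 22 52]
t=10: x=[0.0000 0.0000 0.5200 8.3900 23.0400 50.0500] k=[0 0 2 11 24 52]
t=11: x=[0.0000 0.1300 2.4550 11.2600 24.9750 50.1800] k=[0 4 0 14 28 47]
t=12: x=[0.2600 3.4800 1.1700 14.0000 28.3250 45.7650] k=[0 5 0 14 28 42]
t=13: x=[0.3250 4.3500 1.2350 14.0000 28.0000 41.0900] k=[5 7 0 9 30 44]
t=14: x=[5.1300 6.4150 1.0400 9.7800 29.5450 43.0900] k=[9 11 5 15 25 46]
t=15: x=[9.1300 10.4800 6.0400 15.0000 25.7150 44.6350] k=[9 11 1 18 27 47]
t=16: x=[9.1300 10.2200 2.7550 17.4800 27.7150 45.7000] k=[10 8 0 13 30 44]
t=17: x=[9.8700 7.6100 1.3650 13.2600 29.8050 43.0900] k=[12 13 0 14 26 41]
t=18: x=[12.0650 12.0900 1.7550 13.8700 26.1950 40.0250] k=[15 10 0 9 23 40]
t=19: x=[14.6750 9.6750 1.2350 9.3250 23.1950 38.8950] k=[15 9 0 11 24 34]
t=20: x=[14.6100 8.8050 1.3000 11.1300 23.8050 33.3500] k=[12 11 5 8 23 32]
t=21: x=[11.9350 10.6750 5.5850 8.7800 22.6100 31.4150] k=[9 6 7 13 23 26]
t=22: x=[8.8050 6.2600 7.3250 13.2600 22.5450 25.8050] k=[12 2 5 10 19 30]
t=23: x=[11.3500 2.8450 5.1300 10.2600 19.1300 29.2850] k=[13 0 0 13 14 24]

0.1159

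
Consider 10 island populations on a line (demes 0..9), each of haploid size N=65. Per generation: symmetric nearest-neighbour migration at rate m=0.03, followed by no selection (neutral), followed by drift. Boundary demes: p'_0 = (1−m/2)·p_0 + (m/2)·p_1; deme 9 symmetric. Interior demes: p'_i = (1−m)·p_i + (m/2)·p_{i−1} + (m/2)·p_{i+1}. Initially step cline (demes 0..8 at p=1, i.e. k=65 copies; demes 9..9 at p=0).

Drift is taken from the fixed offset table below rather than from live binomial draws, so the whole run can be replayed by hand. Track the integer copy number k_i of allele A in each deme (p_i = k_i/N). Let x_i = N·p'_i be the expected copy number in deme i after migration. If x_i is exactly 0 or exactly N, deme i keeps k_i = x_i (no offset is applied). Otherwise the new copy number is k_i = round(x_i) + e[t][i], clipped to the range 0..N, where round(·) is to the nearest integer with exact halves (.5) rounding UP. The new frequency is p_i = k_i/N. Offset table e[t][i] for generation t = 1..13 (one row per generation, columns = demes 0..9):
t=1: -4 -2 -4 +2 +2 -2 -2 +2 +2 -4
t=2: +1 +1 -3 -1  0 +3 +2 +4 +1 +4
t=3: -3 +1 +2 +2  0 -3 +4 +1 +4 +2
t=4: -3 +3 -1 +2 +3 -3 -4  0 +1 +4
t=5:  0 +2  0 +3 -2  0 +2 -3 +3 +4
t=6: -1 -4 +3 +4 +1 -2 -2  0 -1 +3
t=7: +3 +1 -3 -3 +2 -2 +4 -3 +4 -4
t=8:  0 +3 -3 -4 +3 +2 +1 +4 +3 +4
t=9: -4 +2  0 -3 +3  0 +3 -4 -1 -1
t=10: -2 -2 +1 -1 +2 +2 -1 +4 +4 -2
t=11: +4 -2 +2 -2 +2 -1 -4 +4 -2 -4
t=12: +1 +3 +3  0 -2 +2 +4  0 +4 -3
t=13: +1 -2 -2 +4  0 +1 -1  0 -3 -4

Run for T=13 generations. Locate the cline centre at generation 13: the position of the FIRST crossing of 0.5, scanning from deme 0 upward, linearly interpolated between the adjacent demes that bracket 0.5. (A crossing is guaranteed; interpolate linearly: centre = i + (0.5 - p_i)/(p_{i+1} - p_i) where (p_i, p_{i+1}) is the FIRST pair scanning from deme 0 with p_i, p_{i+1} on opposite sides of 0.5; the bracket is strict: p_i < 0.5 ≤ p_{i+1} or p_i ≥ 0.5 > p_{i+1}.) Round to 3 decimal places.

8.620

t=0: k=[65 65 65 65 65 65 65 65 65 0]
t=1: x=[65.0000 65.0000 65.0000 65.0000 65.0000 65.0000 65.0000 65.0000 64.0250 0.9750] k=[65 65 65 65 65 65 65 65 65 0]
t=2: x=[65.0000 65.0000 65.0000 65.0000 65.0000 65.0000 65.0000 65.0000 64.0250 0.9750] k=[65 65 65 65 65 65 65 65 65 5]
t=3: x=[65.0000 65.0000 65.0000 65.0000 65.0000 65.0000 65.0000 65.0000 64.1000 5.9000] k=[65 65 65 65 65 65 65 65 65 8]
t=4: x=[65.0000 65.0000 65.0000 65.0000 65.0000 65.0000 65.0000 65.0000 64.1450 8.8550] k=[65 65 65 65 65 65 65 65 65 13]
t=5: x=[65.0000 65.0000 65.0000 65.0000 65.0000 65.0000 65.0000 65.0000 64.2200 13.7800] k=[65 65 65 65 65 65 65 65 65 18]
t=6: x=[65.0000 65.0000 65.0000 65.0000 65.0000 65.0000 65.0000 65.0000 64.2950 18.7050] k=[65 65 65 65 65 65 65 65 63 22]
t=7: x=[65.0000 65.0000 65.0000 65.0000 65.0000 65.0000 65.0000 64.9700 62.4150 22.6150] k=[65 65 65 65 65 65 65 62 65 19]
t=8: x=[65.0000 65.0000 65.0000 65.0000 65.0000 65.0000 64.9550 62.0900 64.2650 19.6900] k=[65 65 65 65 65 65 65 65 65 24]
t=9: x=[65.0000 65.0000 65.0000 65.0000 65.0000 65.0000 65.0000 65.0000 64.3850 24.6150] k=[65 65 65 65 65 65 65 65 63 24]
t=10: x=[65.0000 65.0000 65.0000 65.0000 65.0000 65.0000 65.0000 64.9700 62.4450 24.5850] k=[65 65 65 65 65 65 65 65 65 23]
t=11: x=[65.0000 65.0000 65.0000 65.0000 65.0000 65.0000 65.0000 65.0000 64.3700 23.6300] k=[65 65 65 65 65 65 65 65 62 20]
t=12: x=[65.0000 65.0000 65.0000 65.0000 65.0000 65.0000 65.0000 64.9550 61.4150 20.6300] k=[65 65 65 65 65 65 65 65 65 18]
t=13: x=[65.0000 65.0000 65.0000 65.0000 65.0000 65.0000 65.0000 65.0000 64.2950 18.7050] k=[65 65 65 65 65 65 65 65 61 15]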